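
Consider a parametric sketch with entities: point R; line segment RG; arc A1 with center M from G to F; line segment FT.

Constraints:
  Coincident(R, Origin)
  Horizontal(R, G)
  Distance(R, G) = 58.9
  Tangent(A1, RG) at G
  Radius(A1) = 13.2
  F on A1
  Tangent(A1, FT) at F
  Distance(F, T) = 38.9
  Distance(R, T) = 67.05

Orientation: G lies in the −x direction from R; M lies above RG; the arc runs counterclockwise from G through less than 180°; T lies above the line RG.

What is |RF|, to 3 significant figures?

47.4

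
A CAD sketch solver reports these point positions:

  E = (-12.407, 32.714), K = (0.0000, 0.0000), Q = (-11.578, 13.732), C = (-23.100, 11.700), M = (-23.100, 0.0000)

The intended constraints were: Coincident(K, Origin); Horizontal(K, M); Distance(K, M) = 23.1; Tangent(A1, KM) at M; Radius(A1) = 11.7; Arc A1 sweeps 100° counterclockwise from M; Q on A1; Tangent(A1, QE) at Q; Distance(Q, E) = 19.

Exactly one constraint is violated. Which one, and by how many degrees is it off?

Tangent(A1, QE) at Q — off by 7.50°.

K = (0.00, 0.00) ✓; K.y = 0.00, M.y = 0.00 ✓; |KM| = 23.10 ✓; ∠(CM, MK) = 90.00° ✓; |CM| = 11.70 ✓; bearing(C→Q) − bearing(C→M) = 100.0° ✓; |CQ| = 11.70 ✓; ∠(CQ, QE) = 97.50° ✗; |QE| = 19.00 ✓.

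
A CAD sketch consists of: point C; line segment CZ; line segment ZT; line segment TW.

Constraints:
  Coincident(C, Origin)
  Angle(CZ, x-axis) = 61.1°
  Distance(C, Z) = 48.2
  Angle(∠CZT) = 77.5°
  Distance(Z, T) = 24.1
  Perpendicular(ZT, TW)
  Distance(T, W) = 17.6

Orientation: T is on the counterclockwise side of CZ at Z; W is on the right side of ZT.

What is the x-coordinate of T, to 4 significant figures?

0.1747

C is at the origin; CZ runs at 61.1° with length 48.2, so Z = 48.2·(cos 61.1°, sin 61.1°) = (23.29, 42.20). ∠CZT = 77.5°, so ZT runs at 61.1° + (180° − 77.5°) = 163.6° from the x-axis; with |ZT| = 24.1, T = Z + 24.1·(cos 163.6°, sin 163.6°) = (0.1747, 49.00). So T.x = 0.1747.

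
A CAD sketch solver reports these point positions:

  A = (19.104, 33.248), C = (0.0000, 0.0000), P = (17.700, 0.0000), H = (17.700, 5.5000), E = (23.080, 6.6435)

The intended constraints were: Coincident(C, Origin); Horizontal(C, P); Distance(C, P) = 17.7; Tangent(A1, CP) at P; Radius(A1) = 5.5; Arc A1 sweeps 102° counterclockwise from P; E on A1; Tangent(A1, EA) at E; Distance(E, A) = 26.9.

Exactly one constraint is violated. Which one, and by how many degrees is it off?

Tangent(A1, EA) at E — off by 3.50°.

C = (0.00, 0.00) ✓; C.y = 0.00, P.y = 0.00 ✓; |CP| = 17.70 ✓; ∠(HP, PC) = 90.00° ✓; |HP| = 5.500 ✓; bearing(H→E) − bearing(H→P) = 102.0° ✓; |HE| = 5.500 ✓; ∠(HE, EA) = 93.50° ✗; |EA| = 26.90 ✓.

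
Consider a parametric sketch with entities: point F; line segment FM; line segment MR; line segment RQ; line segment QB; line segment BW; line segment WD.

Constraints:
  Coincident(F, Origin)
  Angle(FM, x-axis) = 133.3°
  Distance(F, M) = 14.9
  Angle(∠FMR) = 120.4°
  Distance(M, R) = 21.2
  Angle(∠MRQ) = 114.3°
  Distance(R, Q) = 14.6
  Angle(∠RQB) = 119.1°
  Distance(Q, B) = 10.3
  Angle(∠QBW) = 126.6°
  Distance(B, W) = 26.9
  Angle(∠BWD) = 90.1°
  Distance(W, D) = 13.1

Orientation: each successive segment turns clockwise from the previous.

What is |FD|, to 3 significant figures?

4.69

F is at the origin; FM runs at 133.3° with length 14.9, so M = (-10.2, 10.8). ∠FMR = 120.4° gives MR at 73.7° from the x-axis; with |MR| = 21.2, R = (-4.27, 31.2). ∠MRQ = 114.3° gives RQ at 8.00° from the x-axis; with |RQ| = 14.6, Q = (10.2, 33.2). ∠RQB = 119.1° gives QB at -52.9° from the x-axis; with |QB| = 10.3, B = (16.4, 25.0). ∠QBW = 126.6° gives BW at -106° from the x-axis; with |BW| = 26.9, W = (8.85, -0.810). ∠BWD = 90.1° gives WD at 164° from the x-axis; with |WD| = 13.1, D = (-3.73, 2.84). Then |FD| = |D − F| = 4.69.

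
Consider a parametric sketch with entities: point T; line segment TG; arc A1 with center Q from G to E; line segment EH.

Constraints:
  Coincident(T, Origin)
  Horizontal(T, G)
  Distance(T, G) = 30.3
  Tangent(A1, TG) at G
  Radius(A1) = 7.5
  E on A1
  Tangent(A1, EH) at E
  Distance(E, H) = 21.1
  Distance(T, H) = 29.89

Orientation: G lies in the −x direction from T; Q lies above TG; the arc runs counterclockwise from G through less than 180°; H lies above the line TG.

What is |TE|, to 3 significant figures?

23.8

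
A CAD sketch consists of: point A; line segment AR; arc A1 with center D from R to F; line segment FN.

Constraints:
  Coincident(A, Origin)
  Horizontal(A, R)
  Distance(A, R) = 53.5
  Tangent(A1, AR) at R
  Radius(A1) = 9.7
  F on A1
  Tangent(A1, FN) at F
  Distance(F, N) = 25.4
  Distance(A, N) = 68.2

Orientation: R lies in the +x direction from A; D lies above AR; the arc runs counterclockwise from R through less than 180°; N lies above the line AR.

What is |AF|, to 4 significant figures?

64.07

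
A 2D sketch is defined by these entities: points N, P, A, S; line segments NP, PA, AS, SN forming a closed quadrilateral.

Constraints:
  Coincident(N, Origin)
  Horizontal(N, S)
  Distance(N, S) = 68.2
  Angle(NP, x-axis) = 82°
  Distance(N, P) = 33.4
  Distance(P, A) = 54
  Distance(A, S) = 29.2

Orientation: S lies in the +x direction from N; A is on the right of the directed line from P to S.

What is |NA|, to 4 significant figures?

40.77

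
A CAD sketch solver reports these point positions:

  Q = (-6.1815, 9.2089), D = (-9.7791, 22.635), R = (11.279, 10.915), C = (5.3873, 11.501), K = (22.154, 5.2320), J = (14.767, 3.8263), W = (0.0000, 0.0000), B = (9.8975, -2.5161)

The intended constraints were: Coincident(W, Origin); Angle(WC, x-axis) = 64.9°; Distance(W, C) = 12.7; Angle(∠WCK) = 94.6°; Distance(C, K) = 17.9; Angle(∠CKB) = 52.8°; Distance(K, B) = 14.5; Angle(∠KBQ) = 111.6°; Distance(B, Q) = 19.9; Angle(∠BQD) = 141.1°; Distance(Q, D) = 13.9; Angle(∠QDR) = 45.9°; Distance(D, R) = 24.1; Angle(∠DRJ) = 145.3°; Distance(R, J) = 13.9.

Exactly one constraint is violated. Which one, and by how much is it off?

Distance(R, J) = 13.9 — off by 6.00.

W = (0.00, 0.00) ✓; WC at 64.90° ✓; |WC| = 12.70 ✓; ∠WCK = 94.60° ✓; |CK| = 17.90 ✓; ∠CKB = 52.80° ✓; |KB| = 14.50 ✓; ∠KBQ = 111.6° ✓; |BQ| = 19.90 ✓; ∠BQD = 141.1° ✓; |QD| = 13.90 ✓; ∠QDR = 45.90° ✓; |DR| = 24.10 ✓; ∠DRJ = 145.3° ✓; |RJ| = 7.900 ✗.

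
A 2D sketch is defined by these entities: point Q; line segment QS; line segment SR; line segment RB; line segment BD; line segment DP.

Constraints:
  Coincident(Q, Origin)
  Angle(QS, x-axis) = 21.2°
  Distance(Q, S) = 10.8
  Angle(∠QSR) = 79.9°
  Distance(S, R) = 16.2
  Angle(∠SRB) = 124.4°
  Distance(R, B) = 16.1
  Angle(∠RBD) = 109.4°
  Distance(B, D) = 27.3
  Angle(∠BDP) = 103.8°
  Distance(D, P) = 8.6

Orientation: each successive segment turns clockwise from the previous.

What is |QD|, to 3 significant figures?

25.7

Q is at the origin; QS runs at 21.2° with length 10.8, so S = (10.1, 3.91). ∠QSR = 79.9° gives SR at -78.9° from the x-axis; with |SR| = 16.2, R = (13.2, -12.0). ∠SRB = 124.4° gives RB at -134° from the x-axis; with |RB| = 16.1, B = (1.90, -23.5). ∠RBD = 109.4° gives BD at 155° from the x-axis; with |BD| = 27.3, D = (-22.8, -11.9). Then |QD| = |D − Q| = 25.7.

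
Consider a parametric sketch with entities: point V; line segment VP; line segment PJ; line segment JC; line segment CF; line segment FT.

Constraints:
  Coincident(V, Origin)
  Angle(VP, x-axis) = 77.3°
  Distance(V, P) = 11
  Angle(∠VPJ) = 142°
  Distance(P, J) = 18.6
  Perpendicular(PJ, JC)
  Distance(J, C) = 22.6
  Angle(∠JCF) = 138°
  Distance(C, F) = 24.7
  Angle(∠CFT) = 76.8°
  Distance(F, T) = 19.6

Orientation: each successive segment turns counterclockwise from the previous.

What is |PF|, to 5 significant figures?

41.008

V is at the origin; VP runs at 77.3° with length 11.0, so P = (2.4183, 10.731). ∠VPJ = 142.0° gives PJ at 115.30° from the x-axis; with |PJ| = 18.6, J = (-5.5305, 27.547). PJ is perpendicular to JC, so JC runs at -154.70°; with |JC| = 22.6, C = (-25.963, 17.889). ∠JCF = 138.0° gives CF at -112.70° from the x-axis; with |CF| = 24.7, F = (-35.495, -4.8982). Then |PF| = |F − P| = 41.008.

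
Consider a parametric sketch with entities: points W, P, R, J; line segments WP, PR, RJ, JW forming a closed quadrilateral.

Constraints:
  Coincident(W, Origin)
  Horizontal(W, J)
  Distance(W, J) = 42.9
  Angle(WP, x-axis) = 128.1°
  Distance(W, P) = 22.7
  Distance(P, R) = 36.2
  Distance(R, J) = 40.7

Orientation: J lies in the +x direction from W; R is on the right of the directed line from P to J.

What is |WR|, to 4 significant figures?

14.01

Checks: |PR| = 36.20 ✓; |RJ| = 40.70 ✓.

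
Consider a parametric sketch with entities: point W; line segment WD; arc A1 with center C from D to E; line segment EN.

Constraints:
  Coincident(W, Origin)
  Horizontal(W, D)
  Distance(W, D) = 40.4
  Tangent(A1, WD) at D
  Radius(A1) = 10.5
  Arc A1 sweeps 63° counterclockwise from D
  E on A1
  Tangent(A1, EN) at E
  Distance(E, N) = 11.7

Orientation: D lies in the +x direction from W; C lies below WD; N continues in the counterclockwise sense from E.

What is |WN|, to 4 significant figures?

30.39

W is at the origin; W and D share the same y with |WD| = 40.4 and D on the +x side, so D = (40.40, 0.000). Tangency of A1 to WD means the radius CD is perpendicular to WD, so C = D + (0, -10.5) = (40.40, -10.50). On A1, D sits at bearing 90° from C; a 63° counterclockwise sweep puts E at bearing 153°, so E = C + 10.5·(cos 153°, sin 153°) = (31.04, -5.733). A1 meets EN tangentially, so CE is at right angles to EN, so EN runs along (−sin 153°, cos 153°); with |EN| = 11.7, N = (25.73, -16.16). Then |WN| = |N − W| = 30.39.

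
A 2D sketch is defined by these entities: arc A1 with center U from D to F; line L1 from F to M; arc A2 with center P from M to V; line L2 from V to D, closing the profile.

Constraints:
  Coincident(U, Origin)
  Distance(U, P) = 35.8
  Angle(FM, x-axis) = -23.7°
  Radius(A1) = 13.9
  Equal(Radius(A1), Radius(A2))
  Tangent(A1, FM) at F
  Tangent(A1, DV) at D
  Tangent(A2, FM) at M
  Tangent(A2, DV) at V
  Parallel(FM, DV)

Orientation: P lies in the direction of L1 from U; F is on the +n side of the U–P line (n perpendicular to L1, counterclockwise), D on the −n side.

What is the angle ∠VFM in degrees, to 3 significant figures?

37.8°

The slot axis is L1's direction at -23.7°, so u = (cos -23.7°, sin -23.7°) = (0.916, -0.402) and n = (−sin -23.7°, cos -23.7°) = (0.402, 0.916). U is at the origin and P lies 35.8 along u from U, so P = 35.8·u = (32.8, -14.4). Tangency of A1 to both parallel lines with radius 13.9 puts F and D at U ± 13.9·n: F = (5.59, 12.7), D = (-5.59, -12.7). Equal radii place M and V the same way about P: M = P + 13.9·n = (38.4, -1.66), V = P − 13.9·n = (27.2, -27.1). Then cos ∠VFM = FV·FM / (|FV||FM|), giving 37.8°.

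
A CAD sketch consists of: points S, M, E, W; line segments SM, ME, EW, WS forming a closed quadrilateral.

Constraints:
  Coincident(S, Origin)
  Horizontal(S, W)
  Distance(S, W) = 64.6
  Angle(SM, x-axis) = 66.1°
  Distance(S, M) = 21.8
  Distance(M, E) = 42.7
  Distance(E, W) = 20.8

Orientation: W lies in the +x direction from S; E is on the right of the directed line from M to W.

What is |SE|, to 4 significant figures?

44.37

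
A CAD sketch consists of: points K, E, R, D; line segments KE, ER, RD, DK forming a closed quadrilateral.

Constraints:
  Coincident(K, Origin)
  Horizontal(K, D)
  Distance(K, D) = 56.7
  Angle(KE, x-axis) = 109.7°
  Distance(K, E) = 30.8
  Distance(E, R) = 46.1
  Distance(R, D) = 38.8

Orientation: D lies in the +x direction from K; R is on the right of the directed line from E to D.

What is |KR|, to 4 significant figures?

19.77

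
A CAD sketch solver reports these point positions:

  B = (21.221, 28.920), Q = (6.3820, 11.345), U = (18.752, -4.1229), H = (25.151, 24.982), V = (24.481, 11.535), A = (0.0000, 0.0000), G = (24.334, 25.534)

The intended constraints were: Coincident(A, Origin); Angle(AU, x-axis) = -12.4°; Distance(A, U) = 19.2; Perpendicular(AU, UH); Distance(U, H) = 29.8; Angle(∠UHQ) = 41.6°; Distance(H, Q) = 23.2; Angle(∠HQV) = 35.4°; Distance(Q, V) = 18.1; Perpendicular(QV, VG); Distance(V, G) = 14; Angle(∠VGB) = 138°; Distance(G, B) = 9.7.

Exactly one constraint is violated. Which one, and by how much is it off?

Distance(G, B) = 9.7 — off by 5.10.

A = (0.00, 0.00) ✓; AU at -12.40° ✓; |AU| = 19.20 ✓; ∠(AU, UH) = 90.00° ✓; |UH| = 29.80 ✓; ∠UHQ = 41.60° ✓; |HQ| = 23.20 ✓; ∠HQV = 35.40° ✓; |QV| = 18.10 ✓; ∠(QV, VG) = 90.00° ✓; |VG| = 14.00 ✓; ∠VGB = 138.0° ✓; |GB| = 4.600 ✗.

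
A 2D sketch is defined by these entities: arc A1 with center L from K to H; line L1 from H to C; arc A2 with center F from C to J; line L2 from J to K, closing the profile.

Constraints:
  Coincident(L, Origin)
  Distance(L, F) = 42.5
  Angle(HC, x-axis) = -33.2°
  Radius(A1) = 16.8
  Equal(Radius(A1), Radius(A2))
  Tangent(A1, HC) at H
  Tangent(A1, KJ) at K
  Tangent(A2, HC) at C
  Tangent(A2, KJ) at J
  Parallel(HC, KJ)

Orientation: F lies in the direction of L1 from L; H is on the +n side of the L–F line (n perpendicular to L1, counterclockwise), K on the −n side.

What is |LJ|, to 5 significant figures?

45.700

The slot axis is L1's direction at -33.2°, so u = (cos -33.2°, sin -33.2°) = (0.83676, -0.54756) and n = (−sin -33.2°, cos -33.2°) = (0.54756, 0.83676). L is at the origin and F lies 42.5 along u from L, so F = 42.5·u = (35.562, -23.271). Tangency of A1 to both parallel lines with radius 16.8 puts H and K at L ± 16.8·n: H = (9.1991, 14.058), K = (-9.1991, -14.058). Equal radii place C and J the same way about F: C = F + 16.8·n = (44.762, -9.2138), J = F − 16.8·n = (26.363, -37.329). Then |LJ| = |J − L| = 45.700.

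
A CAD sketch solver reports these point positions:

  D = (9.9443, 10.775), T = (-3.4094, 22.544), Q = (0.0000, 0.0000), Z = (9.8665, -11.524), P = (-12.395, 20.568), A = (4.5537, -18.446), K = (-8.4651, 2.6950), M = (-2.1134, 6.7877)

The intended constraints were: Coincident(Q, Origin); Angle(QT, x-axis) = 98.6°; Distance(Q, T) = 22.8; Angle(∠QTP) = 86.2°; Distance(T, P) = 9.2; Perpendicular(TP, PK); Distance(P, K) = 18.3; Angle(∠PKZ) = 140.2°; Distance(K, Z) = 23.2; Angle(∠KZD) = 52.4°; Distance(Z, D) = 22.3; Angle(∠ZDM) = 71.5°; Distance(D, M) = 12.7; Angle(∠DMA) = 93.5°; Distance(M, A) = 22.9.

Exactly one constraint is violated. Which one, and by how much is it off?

Distance(M, A) = 22.9 — off by 3.20.

Q = (0.00, 0.00) ✓; QT at 98.60° ✓; |QT| = 22.80 ✓; ∠QTP = 86.20° ✓; |TP| = 9.200 ✓; ∠(TP, PK) = 90.00° ✓; |PK| = 18.30 ✓; ∠PKZ = 140.2° ✓; |KZ| = 23.20 ✓; ∠KZD = 52.40° ✓; |ZD| = 22.30 ✓; ∠ZDM = 71.50° ✓; |DM| = 12.70 ✓; ∠DMA = 93.50° ✓; |MA| = 26.10 ✗.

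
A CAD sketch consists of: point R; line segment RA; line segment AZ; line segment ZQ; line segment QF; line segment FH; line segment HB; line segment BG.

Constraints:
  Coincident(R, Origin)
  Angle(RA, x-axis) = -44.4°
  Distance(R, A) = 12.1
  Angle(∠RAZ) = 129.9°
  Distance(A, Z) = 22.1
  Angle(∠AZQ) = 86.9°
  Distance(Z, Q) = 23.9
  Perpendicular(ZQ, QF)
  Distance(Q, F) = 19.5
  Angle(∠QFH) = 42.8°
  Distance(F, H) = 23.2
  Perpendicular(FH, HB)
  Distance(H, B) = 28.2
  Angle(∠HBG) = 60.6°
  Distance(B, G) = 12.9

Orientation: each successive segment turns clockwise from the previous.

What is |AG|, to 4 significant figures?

40.30

FH is perpendicular to HB, so HB runs at -144.8°; with |HB| = 28.2, B = (-23.87, -43.22). ∠HBG = 60.6° gives BG at 95.80° from the x-axis; with |BG| = 12.9, G = (-25.17, -30.39). Then |AG| = |G − A| = 40.30.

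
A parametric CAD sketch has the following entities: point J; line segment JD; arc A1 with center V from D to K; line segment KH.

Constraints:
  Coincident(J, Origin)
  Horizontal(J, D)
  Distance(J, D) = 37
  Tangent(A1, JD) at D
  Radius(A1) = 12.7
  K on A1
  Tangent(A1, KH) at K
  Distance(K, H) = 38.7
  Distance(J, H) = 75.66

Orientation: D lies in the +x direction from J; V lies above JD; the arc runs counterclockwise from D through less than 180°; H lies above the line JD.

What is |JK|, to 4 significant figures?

50.10

Checks: J.y = 0.00, D.y = 0.00 ✓; |VK| = 12.70 ✓; ∠(VK, KH) = 90.00° ✓; |KH| = 38.70 ✓; |JH| = 75.66 ✓.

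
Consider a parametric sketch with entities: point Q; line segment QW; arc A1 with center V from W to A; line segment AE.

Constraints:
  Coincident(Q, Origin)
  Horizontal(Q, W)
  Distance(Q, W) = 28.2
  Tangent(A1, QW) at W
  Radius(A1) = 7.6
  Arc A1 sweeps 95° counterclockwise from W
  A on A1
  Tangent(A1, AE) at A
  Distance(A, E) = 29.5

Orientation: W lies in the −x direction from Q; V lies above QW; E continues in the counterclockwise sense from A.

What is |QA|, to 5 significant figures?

22.222

Q is at the origin; QW is horizontal with |QW| = 28.2 and W on the −x side, so W = (-28.200, 0.0000). The tangent condition forces VW to be normal to QW, so V = W + (0, 7.6) = (-28.200, 7.6000). On A1, W sits at bearing -90° from V; a 95° counterclockwise sweep puts A at bearing 5°, so A = V + 7.6·(cos 5°, sin 5°) = (-20.629, 8.2624). Then |QA| = |A − Q| = 22.222.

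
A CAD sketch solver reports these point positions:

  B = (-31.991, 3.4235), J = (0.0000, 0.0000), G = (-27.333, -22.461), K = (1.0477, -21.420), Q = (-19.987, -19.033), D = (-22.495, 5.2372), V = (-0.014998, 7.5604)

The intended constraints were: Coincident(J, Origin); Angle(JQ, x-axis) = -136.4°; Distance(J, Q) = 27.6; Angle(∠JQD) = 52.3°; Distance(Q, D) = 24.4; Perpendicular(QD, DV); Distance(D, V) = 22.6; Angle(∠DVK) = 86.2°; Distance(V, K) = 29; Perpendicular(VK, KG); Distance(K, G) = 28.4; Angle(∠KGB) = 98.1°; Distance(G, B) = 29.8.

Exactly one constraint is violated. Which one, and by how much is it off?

Distance(G, B) = 29.8 — off by 3.50.

J = (0.00, 0.00) ✓; JQ at -136.4° ✓; |JQ| = 27.60 ✓; ∠JQD = 52.30° ✓; |QD| = 24.40 ✓; ∠(QD, DV) = 90.00° ✓; |DV| = 22.60 ✓; ∠DVK = 86.20° ✓; |VK| = 29.00 ✓; ∠(VK, KG) = 90.00° ✓; |KG| = 28.40 ✓; ∠KGB = 98.10° ✓; |GB| = 26.30 ✗.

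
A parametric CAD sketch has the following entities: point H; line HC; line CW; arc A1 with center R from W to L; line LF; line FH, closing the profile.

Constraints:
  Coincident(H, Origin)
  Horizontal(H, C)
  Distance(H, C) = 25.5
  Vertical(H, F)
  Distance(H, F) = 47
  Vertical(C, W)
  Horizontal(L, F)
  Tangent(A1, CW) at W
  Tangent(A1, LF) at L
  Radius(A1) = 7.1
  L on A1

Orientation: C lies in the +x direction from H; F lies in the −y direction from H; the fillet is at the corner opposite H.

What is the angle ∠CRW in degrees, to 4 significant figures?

79.91°

H is at the origin; H and C share the same y with |HC| = 25.5 and C on the +x side, so C = (25.50, 0.000). HF is vertical with |HF| = 47.0 and F on the −y side, so F = (0.000, -47.00). The virtual corner opposite H is at (25.50, -47.00). The tangent condition forces RW to be normal to CW and since A1 is tangent to LF there, RL ⟂ LF, with radius 7.1, so the center R sits 7.1 in from both sides at R = (18.40, -39.90). That places the tangent points at W = (25.50, -39.90) on CW and L = (18.40, -47.00) on LF. Then cos ∠CRW = RC·RW / (|RC||RW|), giving 79.91°.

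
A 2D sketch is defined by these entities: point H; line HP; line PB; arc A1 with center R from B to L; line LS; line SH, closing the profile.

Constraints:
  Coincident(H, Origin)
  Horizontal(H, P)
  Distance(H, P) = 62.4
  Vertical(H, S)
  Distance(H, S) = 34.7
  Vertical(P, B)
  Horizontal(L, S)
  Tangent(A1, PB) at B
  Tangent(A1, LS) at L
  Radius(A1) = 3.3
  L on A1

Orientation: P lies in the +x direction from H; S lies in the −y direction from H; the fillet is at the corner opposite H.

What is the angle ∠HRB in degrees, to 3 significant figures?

152°

The virtual corner opposite H is at (62.4, -34.7). Since A1 is tangent to PB there, RB ⟂ PB and A1 meets LS tangentially, so RL is at right angles to LS, with radius 3.3, so the center R sits 3.3 in from both sides at R = (59.1, -31.4). That places the tangent points at B = (62.4, -31.4) on PB and L = (59.1, -34.7) on LS. Then cos ∠HRB = RH·RB / (|RH||RB|), giving 152°.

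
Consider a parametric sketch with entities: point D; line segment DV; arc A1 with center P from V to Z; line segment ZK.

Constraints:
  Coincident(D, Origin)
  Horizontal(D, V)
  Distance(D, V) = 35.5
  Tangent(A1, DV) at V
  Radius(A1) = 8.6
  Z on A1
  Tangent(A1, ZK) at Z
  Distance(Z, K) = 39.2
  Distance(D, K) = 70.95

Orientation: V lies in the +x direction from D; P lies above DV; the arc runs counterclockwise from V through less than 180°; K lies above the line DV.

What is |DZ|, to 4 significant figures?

43.98

D is at the origin; D and V share the same y with |DV| = 35.5 and V on the +x side, so V = (35.50, 0.000). Since A1 is tangent to DV there, PV ⟂ DV, so P = V + (0, 8.6) = (35.50, 8.600). Since PZ ⟂ ZK (tangency), |PK| = √(8.6² + 39.2²) = 40.13 regardless of where Z sits on A1. So K lies on both circle(D, 70.95) and circle(P, 40.13); the above-DV intersection is K = (56.66, 42.70). Z is the foot of the tangent from K: Z = (43.61, 5.736).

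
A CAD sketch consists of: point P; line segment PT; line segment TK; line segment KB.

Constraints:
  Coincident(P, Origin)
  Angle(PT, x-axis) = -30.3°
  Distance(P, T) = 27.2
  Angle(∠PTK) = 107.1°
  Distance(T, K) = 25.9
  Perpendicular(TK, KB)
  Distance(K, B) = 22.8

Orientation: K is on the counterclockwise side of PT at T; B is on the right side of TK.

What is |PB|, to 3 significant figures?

59.4

∠PTK = 107.1°, so TK runs at -30.3° + (180° − 107.1°) = 42.6° from the x-axis; with |TK| = 25.9, K = T + 25.9·(cos 42.6°, sin 42.6°) = (42.5, 3.81). The perpendicularity gives KB at right angles to TK; with |KB| = 22.8 on the right of TK, B = K + 22.8·(0.677, -0.736) = (58.0, -13.0). Then |PB| = |B − P| = 59.4.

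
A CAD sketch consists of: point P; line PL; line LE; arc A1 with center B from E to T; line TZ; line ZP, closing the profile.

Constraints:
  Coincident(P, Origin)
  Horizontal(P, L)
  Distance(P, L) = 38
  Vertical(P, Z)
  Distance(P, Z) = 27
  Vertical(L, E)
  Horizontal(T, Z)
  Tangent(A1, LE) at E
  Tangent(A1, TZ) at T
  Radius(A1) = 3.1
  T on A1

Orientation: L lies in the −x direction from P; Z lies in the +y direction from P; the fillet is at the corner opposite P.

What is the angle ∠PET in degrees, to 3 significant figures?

77.2°

The virtual corner opposite P is at (-38.0, 27.0). The tangent condition forces BE to be normal to LE and tangency of A1 to TZ means the radius BT is perpendicular to TZ, with radius 3.1, so the center B sits 3.1 in from both sides at B = (-34.9, 23.9). That places the tangent points at E = (-38.0, 23.9) on LE and T = (-34.9, 27.0) on TZ. Then cos ∠PET = EP·ET / (|EP||ET|), giving 77.2°.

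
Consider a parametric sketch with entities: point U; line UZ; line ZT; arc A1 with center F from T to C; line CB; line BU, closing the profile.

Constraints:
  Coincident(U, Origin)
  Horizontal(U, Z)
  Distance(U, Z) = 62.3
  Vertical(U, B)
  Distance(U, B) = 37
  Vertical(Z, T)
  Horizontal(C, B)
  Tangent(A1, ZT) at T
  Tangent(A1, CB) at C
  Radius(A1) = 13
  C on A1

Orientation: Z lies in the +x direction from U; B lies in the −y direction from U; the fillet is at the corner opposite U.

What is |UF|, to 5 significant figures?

54.831

U is at the origin; U and Z share the same y with |UZ| = 62.3 and Z on the +x side, so Z = (62.300, 0.0000). U and B share the same x with |UB| = 37.0 and B on the −y side, so B = (0.0000, -37.000). The virtual corner opposite U is at (62.300, -37.000). Tangency of A1 to ZT means the radius FT is perpendicular to ZT and the tangent condition forces FC to be normal to CB, with radius 13.0, so the center F sits 13.0 in from both sides at F = (49.300, -24.000). Then |UF| = |F − U| = 54.831.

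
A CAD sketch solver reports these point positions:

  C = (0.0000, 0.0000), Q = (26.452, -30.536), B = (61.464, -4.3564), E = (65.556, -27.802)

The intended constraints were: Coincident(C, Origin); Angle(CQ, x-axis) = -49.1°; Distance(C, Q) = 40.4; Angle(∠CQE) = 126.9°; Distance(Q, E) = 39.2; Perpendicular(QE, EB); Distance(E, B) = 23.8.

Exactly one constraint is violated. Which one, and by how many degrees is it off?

Perpendicular(QE, EB) — off by 5.90°.

C = (0.00, 0.00) ✓; CQ at -49.10° ✓; |CQ| = 40.40 ✓; ∠CQE = 126.9° ✓; |QE| = 39.20 ✓; ∠(QE, EB) = 95.90° ✗; |EB| = 23.80 ✓.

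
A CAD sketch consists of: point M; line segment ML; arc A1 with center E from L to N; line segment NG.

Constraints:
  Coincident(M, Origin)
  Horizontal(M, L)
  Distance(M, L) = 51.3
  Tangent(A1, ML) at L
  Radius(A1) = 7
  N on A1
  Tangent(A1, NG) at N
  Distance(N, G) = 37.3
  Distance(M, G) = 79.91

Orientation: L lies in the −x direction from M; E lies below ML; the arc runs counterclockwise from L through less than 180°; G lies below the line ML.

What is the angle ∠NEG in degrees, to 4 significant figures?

79.37°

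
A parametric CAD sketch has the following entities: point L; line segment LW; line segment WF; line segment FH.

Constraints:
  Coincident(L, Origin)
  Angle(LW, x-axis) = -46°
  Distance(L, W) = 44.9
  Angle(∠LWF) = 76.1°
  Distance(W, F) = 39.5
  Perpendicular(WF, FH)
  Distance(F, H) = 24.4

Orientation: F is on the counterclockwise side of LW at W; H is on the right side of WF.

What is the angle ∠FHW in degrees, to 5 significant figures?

58.295°

∠LWF = 76.1°, so WF runs at -46.0° + (180° − 76.1°) = 57.900° from the x-axis; with |WF| = 39.5, F = W + 39.5·(cos 57.900°, sin 57.900°) = (52.180, 1.1630). WF ⟂ FH; with |FH| = 24.4 on the right of WF, H = F + 24.4·(0.84712, -0.53140) = (72.850, -11.803). Then cos ∠FHW = HF·HW / (|HF||HW|), giving 58.295°.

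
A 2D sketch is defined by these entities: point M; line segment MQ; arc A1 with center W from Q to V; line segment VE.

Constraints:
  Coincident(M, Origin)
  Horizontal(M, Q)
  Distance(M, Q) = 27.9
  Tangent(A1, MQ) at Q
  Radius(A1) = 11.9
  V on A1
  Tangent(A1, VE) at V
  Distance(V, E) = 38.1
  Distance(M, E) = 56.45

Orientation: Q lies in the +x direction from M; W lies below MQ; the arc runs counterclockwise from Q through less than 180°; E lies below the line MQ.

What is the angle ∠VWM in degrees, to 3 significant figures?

33.5°

M is at the origin; MQ is horizontal with |MQ| = 27.9 and Q on the +x side, so Q = (27.9, 0.00). The tangent condition forces WQ to be normal to MQ, so W = Q + (0, -11.9) = (27.9, -11.9). Since WV ⟂ VE (tangency), |WE| = √(11.9² + 38.1²) = 39.9 regardless of where V sits on A1. So E lies on both circle(M, 56.45) and circle(W, 39.9); the below-MQ intersection is E = (23.1, -51.5). V is the foot of the tangent from E: V = (16.2, -14.0).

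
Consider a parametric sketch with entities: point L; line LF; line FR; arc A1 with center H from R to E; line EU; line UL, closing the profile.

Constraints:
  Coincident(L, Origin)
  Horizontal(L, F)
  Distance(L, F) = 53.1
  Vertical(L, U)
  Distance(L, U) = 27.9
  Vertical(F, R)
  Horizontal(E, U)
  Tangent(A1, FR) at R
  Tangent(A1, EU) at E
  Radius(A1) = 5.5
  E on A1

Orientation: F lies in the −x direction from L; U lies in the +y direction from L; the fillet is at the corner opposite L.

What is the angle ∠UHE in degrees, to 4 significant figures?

83.41°

The virtual corner opposite L is at (-53.10, 27.90). The tangent condition forces HR to be normal to FR and the tangent condition forces HE to be normal to EU, with radius 5.5, so the center H sits 5.5 in from both sides at H = (-47.60, 22.40). That places the tangent points at R = (-53.10, 22.40) on FR and E = (-47.60, 27.90) on EU. Then cos ∠UHE = HU·HE / (|HU||HE|), giving 83.41°.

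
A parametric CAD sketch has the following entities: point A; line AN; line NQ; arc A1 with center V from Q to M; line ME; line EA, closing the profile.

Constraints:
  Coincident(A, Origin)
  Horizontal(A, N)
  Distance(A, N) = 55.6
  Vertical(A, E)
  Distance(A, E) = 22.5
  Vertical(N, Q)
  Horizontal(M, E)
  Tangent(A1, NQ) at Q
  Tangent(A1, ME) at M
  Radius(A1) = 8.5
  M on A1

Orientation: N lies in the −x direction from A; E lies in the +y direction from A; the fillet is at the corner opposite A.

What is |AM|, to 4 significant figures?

52.20

The virtual corner opposite A is at (-55.60, 22.50). Tangency of A1 to NQ means the radius VQ is perpendicular to NQ and since A1 is tangent to ME there, VM ⟂ ME, with radius 8.5, so the center V sits 8.5 in from both sides at V = (-47.10, 14.00). That places the tangent points at Q = (-55.60, 14.00) on NQ and M = (-47.10, 22.50) on ME. Then |AM| = |M − A| = 52.20.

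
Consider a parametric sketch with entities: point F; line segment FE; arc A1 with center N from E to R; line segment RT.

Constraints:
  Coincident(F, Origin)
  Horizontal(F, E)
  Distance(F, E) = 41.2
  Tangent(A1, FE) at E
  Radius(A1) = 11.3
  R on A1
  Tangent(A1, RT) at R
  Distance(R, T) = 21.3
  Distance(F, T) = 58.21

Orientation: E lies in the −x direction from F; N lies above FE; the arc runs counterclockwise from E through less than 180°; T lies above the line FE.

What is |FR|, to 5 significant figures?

37.665

F is at the origin; FE is horizontal with |FE| = 41.2 and E on the −x side, so E = (-41.200, 0.0000). Since A1 is tangent to FE there, NE ⟂ FE, so N = E + (0, 11.3) = (-41.200, 11.300). Since NR ⟂ RT (tangency), |NT| = √(11.3² + 21.3²) = 24.112 regardless of where R sits on A1. So T lies on both circle(F, 58.21) and circle(N, 24.112); the above-FE intersection is T = (-46.676, 34.782). R is the foot of the tangent from T: R = (-32.681, 18.724).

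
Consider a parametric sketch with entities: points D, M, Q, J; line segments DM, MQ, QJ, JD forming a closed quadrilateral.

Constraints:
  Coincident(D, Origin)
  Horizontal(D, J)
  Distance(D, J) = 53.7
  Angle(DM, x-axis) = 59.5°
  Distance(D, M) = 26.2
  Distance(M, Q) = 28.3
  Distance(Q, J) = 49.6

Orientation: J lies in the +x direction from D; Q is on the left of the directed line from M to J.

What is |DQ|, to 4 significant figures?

54.32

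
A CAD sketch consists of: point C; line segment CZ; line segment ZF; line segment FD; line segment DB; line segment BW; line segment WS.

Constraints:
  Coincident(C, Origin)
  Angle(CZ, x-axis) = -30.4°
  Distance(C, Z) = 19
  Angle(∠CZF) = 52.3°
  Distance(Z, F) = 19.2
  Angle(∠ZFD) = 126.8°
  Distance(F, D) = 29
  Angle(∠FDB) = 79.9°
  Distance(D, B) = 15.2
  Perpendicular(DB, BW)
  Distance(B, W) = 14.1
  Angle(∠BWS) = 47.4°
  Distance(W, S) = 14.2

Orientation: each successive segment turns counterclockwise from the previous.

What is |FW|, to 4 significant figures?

17.64

∠FDB = 79.9° gives DB at -109.4° from the x-axis; with |DB| = 15.2, B = (-16.34, 9.373). DB is perpendicular to BW, so BW runs at -19.40°; with |BW| = 14.1, W = (-3.042, 4.690). Then |FW| = |W − F| = 17.64.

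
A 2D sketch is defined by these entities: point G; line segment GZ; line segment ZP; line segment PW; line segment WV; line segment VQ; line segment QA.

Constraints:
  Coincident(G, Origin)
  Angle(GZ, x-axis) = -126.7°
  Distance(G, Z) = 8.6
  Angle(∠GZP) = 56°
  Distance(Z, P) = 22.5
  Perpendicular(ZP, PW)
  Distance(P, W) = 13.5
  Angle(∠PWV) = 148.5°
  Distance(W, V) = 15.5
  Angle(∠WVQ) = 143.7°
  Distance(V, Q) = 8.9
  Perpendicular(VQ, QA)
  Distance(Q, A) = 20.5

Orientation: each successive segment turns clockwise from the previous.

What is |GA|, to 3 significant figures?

7.53

G is at the origin; GZ runs at -126.7° with length 8.6, so Z = (-5.14, -6.90). ∠GZP = 56.0° gives ZP at 109° from the x-axis; with |ZP| = 22.5, P = (-12.6, 14.3). ZP is perpendicular to PW, so PW runs at 19.3°; with |PW| = 13.5, W = (0.165, 18.8). ∠PWV = 148.5° gives WV at -12.2° from the x-axis; with |WV| = 15.5, V = (15.3, 15.5). ∠WVQ = 143.7° gives VQ at -48.5° from the x-axis; with |VQ| = 8.9, Q = (21.2, 8.86). The perpendicularity gives QA at right angles to VQ, so QA runs at -138°; with |QA| = 20.5, A = (5.86, -4.72). Then |GA| = |A − G| = 7.53.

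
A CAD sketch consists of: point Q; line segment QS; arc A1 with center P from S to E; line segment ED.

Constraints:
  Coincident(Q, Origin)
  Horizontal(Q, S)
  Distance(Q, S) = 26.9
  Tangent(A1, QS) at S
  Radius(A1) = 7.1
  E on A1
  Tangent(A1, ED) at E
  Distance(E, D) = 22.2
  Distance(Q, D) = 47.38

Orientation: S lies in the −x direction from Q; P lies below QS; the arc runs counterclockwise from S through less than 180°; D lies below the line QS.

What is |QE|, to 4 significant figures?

34.26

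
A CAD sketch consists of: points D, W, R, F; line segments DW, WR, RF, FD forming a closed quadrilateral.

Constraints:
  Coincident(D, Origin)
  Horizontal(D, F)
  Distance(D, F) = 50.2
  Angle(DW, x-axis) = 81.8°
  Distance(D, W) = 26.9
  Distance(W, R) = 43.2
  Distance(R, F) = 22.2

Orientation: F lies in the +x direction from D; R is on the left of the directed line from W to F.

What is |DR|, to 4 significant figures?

51.67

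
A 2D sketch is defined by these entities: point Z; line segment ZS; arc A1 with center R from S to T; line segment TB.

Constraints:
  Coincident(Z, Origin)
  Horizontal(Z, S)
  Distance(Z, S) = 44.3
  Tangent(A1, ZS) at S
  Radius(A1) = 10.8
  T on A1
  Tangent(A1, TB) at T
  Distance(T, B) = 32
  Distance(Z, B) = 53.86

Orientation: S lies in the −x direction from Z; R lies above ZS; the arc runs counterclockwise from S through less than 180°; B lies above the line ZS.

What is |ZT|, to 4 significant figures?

35.14

Checks: ∠(RS, SZ) = 90.00° ✓; |RT| = 10.80 ✓; ∠(RT, TB) = 90.00° ✓; |TB| = 32.00 ✓; |ZB| = 53.86 ✓.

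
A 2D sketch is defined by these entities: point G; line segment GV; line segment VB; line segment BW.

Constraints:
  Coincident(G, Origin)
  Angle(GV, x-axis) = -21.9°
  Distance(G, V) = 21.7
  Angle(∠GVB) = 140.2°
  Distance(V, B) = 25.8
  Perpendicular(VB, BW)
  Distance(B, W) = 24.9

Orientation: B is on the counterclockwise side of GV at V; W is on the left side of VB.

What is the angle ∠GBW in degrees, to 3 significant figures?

71.9°

G is at the origin; GV runs at -21.9° with length 21.7, so V = 21.7·(cos -21.9°, sin -21.9°) = (20.1, -8.09). ∠GVB = 140.2°, so VB runs at -21.9° + (180° − 140.2°) = 17.9° from the x-axis; with |VB| = 25.8, B = V + 25.8·(cos 17.9°, sin 17.9°) = (44.7, -0.164). The perpendicularity gives BW at right angles to VB; with |BW| = 24.9 on the left of VB, W = B + 24.9·(-0.307, 0.952) = (37.0, 23.5). Then cos ∠GBW = BG·BW / (|BG||BW|), giving 71.9°.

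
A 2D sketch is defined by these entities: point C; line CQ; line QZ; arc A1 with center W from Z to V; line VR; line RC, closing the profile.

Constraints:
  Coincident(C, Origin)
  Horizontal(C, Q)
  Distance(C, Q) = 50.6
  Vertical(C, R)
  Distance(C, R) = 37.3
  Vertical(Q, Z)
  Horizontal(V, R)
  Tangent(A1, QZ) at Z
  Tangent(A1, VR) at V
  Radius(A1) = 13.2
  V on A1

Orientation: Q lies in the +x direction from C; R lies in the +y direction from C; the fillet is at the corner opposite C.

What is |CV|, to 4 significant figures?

52.82

C is at the origin; CQ is horizontal with |CQ| = 50.6 and Q on the +x side, so Q = (50.60, 0.000). CR is vertical with |CR| = 37.3 and R on the +y side, so R = (0.000, 37.30). The virtual corner opposite C is at (50.60, 37.30). The tangent condition forces WZ to be normal to QZ and the tangent condition forces WV to be normal to VR, with radius 13.2, so the center W sits 13.2 in from both sides at W = (37.40, 24.10). That places the tangent points at Z = (50.60, 24.10) on QZ and V = (37.40, 37.30) on VR. Then |CV| = |V − C| = 52.82.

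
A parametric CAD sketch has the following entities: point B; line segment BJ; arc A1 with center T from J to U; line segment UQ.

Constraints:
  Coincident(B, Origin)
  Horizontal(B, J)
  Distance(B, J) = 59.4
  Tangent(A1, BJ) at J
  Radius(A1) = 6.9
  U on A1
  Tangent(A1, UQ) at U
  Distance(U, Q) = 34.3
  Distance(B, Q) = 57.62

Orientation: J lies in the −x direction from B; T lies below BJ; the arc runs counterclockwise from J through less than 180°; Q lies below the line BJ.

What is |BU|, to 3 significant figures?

65.7

B is at the origin; B and J share the same y with |BJ| = 59.4 and J on the −x side, so J = (-59.4, 0.00). Tangency of A1 to BJ means the radius TJ is perpendicular to BJ, so T = J + (0, -6.9) = (-59.4, -6.90). Since TU ⟂ UQ (tangency), |TQ| = √(6.9² + 34.3²) = 35.0 regardless of where U sits on A1. So Q lies on both circle(B, 57.62) and circle(T, 35.0); the below-BJ intersection is Q = (-43.3, -38.0). U is the foot of the tangent from Q: U = (-64.8, -11.2).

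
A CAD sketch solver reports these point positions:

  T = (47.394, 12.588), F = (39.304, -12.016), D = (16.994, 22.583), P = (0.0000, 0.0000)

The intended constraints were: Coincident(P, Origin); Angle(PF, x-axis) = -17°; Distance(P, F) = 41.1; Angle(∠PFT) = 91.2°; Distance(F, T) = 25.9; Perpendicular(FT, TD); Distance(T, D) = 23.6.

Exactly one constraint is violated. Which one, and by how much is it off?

Distance(T, D) = 23.6 — off by 8.40.

P = (0.00, 0.00) ✓; PF at -17.00° ✓; |PF| = 41.10 ✓; ∠PFT = 91.20° ✓; |FT| = 25.90 ✓; ∠(FT, TD) = 90.00° ✓; |TD| = 32.00 ✗.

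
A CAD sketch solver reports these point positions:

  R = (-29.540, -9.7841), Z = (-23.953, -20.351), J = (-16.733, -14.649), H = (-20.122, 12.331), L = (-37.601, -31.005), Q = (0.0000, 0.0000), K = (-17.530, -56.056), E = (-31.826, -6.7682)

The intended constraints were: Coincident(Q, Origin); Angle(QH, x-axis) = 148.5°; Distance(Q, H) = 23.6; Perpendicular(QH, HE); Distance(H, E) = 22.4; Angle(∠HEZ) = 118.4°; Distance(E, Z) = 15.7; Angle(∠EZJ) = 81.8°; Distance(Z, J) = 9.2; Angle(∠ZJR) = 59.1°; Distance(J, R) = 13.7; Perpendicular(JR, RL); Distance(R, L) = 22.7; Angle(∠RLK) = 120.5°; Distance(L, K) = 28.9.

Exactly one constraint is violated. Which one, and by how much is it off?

Distance(L, K) = 28.9 — off by 3.20.

Q = (0.00, 0.00) ✓; QH at 148.5° ✓; |QH| = 23.60 ✓; ∠(QH, HE) = 90.00° ✓; |HE| = 22.40 ✓; ∠HEZ = 118.4° ✓; |EZ| = 15.70 ✓; ∠EZJ = 81.80° ✓; |ZJ| = 9.200 ✓; ∠ZJR = 59.10° ✓; |JR| = 13.70 ✓; ∠(JR, RL) = 90.00° ✓; |RL| = 22.70 ✓; ∠RLK = 120.5° ✓; |LK| = 32.10 ✗.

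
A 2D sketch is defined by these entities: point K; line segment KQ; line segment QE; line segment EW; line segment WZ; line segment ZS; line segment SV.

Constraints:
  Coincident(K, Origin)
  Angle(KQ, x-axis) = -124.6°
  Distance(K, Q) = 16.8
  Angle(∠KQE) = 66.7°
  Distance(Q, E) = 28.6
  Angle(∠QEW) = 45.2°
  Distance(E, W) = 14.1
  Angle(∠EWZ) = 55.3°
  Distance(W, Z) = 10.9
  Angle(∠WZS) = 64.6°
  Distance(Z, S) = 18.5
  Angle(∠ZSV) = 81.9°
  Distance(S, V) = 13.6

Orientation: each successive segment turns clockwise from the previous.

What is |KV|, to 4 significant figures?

22.63

∠WZS = 64.6° gives ZS at 107.2° from the x-axis; with |ZS| = 18.5, S = (-24.48, 17.59). ∠ZSV = 81.9° gives SV at 9.100° from the x-axis; with |SV| = 13.6, V = (-11.05, 19.74). Then |KV| = |V − K| = 22.63.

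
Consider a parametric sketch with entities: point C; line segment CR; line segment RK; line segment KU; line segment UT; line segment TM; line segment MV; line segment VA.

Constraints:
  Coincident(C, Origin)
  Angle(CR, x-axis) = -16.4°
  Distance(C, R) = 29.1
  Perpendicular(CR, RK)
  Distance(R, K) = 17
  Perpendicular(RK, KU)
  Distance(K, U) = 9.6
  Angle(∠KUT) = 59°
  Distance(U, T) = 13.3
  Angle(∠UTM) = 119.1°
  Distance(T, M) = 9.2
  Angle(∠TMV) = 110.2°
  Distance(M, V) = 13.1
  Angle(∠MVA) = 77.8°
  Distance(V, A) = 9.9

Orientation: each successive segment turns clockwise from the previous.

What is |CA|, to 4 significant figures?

35.57

C is at the origin; CR runs at -16.4° with length 29.1, so R = (27.92, -8.216). The perpendicularity gives RK at right angles to CR, so RK runs at -106.4°; with |RK| = 17.0, K = (23.12, -24.52). The perpendicularity gives KU at right angles to RK, so KU runs at 163.6°; with |KU| = 9.6, U = (13.91, -21.81). ∠KUT = 59.0° gives UT at 42.60° from the x-axis; with |UT| = 13.3, T = (23.70, -12.81). ∠UTM = 119.1° gives TM at -18.30° from the x-axis; with |TM| = 9.2, M = (32.43, -15.70). ∠TMV = 110.2° gives MV at -88.10° from the x-axis; with |MV| = 13.1, V = (32.87, -28.79). ∠MVA = 77.8° gives VA at 169.7° from the x-axis; with |VA| = 9.9, A = (23.13, -27.02). Then |CA| = |A − C| = 35.57.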